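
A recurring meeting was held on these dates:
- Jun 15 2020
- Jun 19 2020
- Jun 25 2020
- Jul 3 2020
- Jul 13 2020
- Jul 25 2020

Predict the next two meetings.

Intervals are 4, 6, 8, 10, 12 days — an arithmetic progression with common difference 2.
Next gap: 14 days. Jul 25 2020 + 14 days = Aug 8 2020.
Next gap: 16 days. Aug 8 2020 + 16 days = Aug 24 2020.

Aug 8 2020, Aug 24 2020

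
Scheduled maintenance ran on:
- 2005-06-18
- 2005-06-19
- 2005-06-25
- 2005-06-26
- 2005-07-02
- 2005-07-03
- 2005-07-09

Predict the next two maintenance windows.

The gap pattern 1, 6, 1, 6, 1, 6 repeats every 2 events.
These are the Saturdays and Sundays of each week.
The following Sunday is 2005-07-10.
The following Saturday is 2005-07-16.

2005-07-10, 2005-07-16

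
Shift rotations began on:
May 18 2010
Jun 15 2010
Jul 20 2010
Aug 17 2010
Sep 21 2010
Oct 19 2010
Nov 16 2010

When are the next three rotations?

All dates are Tuesdays, 28, 35, 28, 35, 28, 28 days apart.
Specifically, the 3rd Tuesday of each month.
3rd Tuesday of December 2010: Dec 21 2010.
January 2011 — 3rd Tuesday is Jan 18 2011.
February 2011 — 3rd Tuesday is Feb 15 2011.

Dec 21 2010, Jan 18 2011, Feb 15 2011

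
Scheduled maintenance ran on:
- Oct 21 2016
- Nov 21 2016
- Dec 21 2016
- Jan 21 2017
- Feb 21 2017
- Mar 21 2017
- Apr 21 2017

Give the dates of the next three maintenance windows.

Gaps: 31, 30, 31, 31, 28, 31 days — not constant. Every event is on the 21st of the month.
Pattern: the 21st of each month.
May 2017: May 21 2017.
Next: June 2017 → Jun 21 2017.
July 2017: Jul 21 2017.

May 21 2017, Jun 21 2017, Jul 21 2017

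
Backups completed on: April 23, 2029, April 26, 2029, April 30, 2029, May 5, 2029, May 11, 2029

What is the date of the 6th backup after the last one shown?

The spacing grows by 1 each time: 3, 4, 5, 6 days.
Next gap: 7 days. May 11, 2029 + 7 days = May 18, 2029.
Next gap: 8 days. May 18, 2029 + 8 days = May 26, 2029.
Next gap: 9 days. May 26, 2029 + 9 days = June 4, 2029.
Next gap: 10 days. June 4, 2029 + 10 days = June 14, 2029.
Next gap: 11 days. June 14, 2029 + 11 days = June 25, 2029.
Next gap: 12 days. June 25, 2029 + 12 days = July 7, 2029.

July 7, 2029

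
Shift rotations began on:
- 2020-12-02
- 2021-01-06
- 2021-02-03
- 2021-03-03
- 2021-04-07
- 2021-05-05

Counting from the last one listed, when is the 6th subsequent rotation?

These are Wednesdays at 28- or 35-day spacing (35, 28, 28, 35, 28).
The pattern: 1st Wednesday of the month.
1st Wednesday of June 2021: 2021-06-02.
1st Wednesday of July 2021: 2021-07-07.
1st Wednesday of August 2021: 2021-08-04.
1st Wednesday of September 2021: 2021-09-01.
1st Wednesday of October 2021: 2021-10-06.
1st Wednesday of November 2021: 2021-11-03.

2021-11-03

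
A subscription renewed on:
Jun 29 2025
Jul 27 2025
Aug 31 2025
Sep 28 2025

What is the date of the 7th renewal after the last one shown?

Every date is a Sunday; gaps 28, 35, 28 days.
Each is the last Sunday of its month (at least one falls on the 29th or later, ruling out '4th Sunday').
October 2025 ends with Sunday Oct 26 2025.
November 2025 ends with Sunday Nov 30 2025.
December 2025 ends with Sunday Dec 28 2025.
January 2026 ends with Sunday Jan 25 2026.
February 2026 ends with Sunday Feb 22 2026.
Last Sunday of March 2026: Mar 29 2026.
April 2026 ends with Sunday Apr 26 2026.

Apr 26 2026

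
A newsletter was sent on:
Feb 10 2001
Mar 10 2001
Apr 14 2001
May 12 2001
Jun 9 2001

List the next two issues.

These are Saturdays at 28- or 35-day spacing (28, 35, 28, 28).
The pattern: 2nd Saturday of the month.
2nd Saturday of July 2001: Jul 14 2001.
August 2001 — 2nd Saturday is Aug 11 2001.

Jul 14 2001, Aug 11 2001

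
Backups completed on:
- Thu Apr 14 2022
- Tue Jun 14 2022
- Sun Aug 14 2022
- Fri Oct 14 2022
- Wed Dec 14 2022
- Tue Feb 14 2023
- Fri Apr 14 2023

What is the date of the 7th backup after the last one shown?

Fri Jun 14 2024

Each date is the 14th; the gaps (61, 61, 61, 61, 62, 59) track the month lengths.
The rule is the 14th of every 2 months.
Next: June 2023 → Wed Jun 14 2023.
Next: August 2023 → Mon Aug 14 2023.
Next: October 2023 → Sat Oct 14 2023.
December 2023: Thu Dec 14 2023.
February 2024: Wed Feb 14 2024.
Next: April 2024 → Sun Apr 14 2024.
Next: June 2024 → Fri Jun 14 2024.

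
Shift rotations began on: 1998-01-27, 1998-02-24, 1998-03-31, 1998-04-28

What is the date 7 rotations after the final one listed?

1998-11-24

These are Tuesdays with 28, 35, 28-day gaps.
Each is the final Tuesday of its month — 1998-03-31 is past the 28th, so '4th Tuesday' doesn't fit.
May 1998 ends with Tuesday 1998-05-26.
June 1998 ends with Tuesday 1998-06-30.
Last Tuesday of July 1998: 1998-07-28.
August 1998 ends with Tuesday 1998-08-25.
Last Tuesday of September 1998: 1998-09-29.
October 1998 ends with Tuesday 1998-10-27.
November 1998 ends with Tuesday 1998-11-24.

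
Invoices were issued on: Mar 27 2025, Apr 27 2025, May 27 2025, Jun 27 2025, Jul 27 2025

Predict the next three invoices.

Aug 27 2025, Sep 27 2025, Oct 27 2025

The day-of-month is always 27 (31, 30, 31, 30 days between events).
So this recurs on the 27th of each month.
August 2025: Aug 27 2025.
Next: September 2025 → Sep 27 2025.
Next: October 2025 → Oct 27 2025.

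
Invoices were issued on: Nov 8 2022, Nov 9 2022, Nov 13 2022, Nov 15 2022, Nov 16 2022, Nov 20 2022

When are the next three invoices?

Nov 22 2022, Nov 23 2022, Nov 27 2022

Gaps: 1, 4, 2, 1, 4 days — not constant, but cyclic with period 3.
The events fall on every Tuesday, Wednesday and Sunday.
The following Tuesday is Nov 22 2022.
Next Wednesday: Nov 23 2022.
Next Sunday: Nov 27 2022.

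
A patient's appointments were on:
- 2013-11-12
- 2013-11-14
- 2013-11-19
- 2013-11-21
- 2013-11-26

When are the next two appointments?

Every event lands on a Tuesday or Thursday (gaps cycle 2, 5, 2, 5).
So the schedule is: every Tuesday and Thursday.
Next Thursday: 2013-11-28.
Next Tuesday: 2013-12-03.

2013-11-28, 2013-12-03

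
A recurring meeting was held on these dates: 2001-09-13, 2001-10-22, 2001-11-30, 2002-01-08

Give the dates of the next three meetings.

2002-02-16, 2002-03-27, 2002-05-05

The spacing is 39, 39, 39 days — always 39 days.
2002-01-08 + 39 days = 2002-02-16.
2002-02-16 + 39 days = 2002-03-27.
2002-03-27 + 39 days = 2002-05-05.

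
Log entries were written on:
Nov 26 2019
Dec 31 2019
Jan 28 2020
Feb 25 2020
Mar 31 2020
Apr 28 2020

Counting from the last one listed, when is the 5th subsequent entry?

Sep 29 2020

All Tuesdays; the gaps (35, 28, 28, 35, 28) vary with month length.
This is the last Tuesday of each month.
Last Tuesday of May 2020: May 26 2020.
June 2020 ends with Tuesday Jun 30 2020.
Last Tuesday of July 2020: Jul 28 2020.
August 2020 ends with Tuesday Aug 25 2020.
Last Tuesday of September 2020: Sep 29 2020.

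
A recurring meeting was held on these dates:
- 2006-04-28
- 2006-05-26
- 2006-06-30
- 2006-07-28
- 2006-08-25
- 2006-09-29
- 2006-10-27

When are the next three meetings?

All Fridays; the gaps (28, 35, 28, 28, 35, 28) vary with month length.
This is the last Friday of each month.
November 2006 ends with Friday 2006-11-24.
Last Friday of December 2006: 2006-12-29.
January 2007 ends with Friday 2007-01-26.

2006-11-24, 2006-12-29, 2007-01-26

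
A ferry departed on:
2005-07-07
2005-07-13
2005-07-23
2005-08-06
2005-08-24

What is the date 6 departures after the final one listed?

2006-03-04

Gaps: 6, 10, 14, 18 days — each gap is 4 larger than the previous one.
Next gap: 22 days. 2005-08-24 + 22 days = 2005-09-15.
Next gap: 26 days. 2005-09-15 + 26 days = 2005-10-11.
Next gap: 30 days. 2005-10-11 + 30 days = 2005-11-10.
Next gap: 34 days. 2005-11-10 + 34 days = 2005-12-14.
Next gap: 38 days. 2005-12-14 + 38 days = 2006-01-21.
Next gap: 42 days. 2006-01-21 + 42 days = 2006-03-04.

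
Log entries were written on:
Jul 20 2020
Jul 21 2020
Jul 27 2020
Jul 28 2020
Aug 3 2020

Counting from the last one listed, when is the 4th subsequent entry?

Gaps: 1, 6, 1, 6 days — not constant, but cyclic with period 2.
The events fall on every Monday and Tuesday.
The following Tuesday is Aug 4 2020.
Next Monday: Aug 10 2020.
Next Tuesday: Aug 11 2020.
The following Monday is Aug 17 2020.

Aug 17 2020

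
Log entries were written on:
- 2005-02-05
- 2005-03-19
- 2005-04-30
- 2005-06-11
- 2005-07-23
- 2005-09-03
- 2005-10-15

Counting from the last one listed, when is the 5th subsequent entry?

Every event comes 42 days after the last (42, 42, 42, 42, 42, 42).
2005-10-15 + 42 days = 2005-11-26.
2005-11-26 + 42 days = 2006-01-07.
2006-01-07 + 42 days = 2006-02-18.
2006-02-18 + 42 days = 2006-04-01.
2006-04-01 + 42 days = 2006-05-13.

2006-05-13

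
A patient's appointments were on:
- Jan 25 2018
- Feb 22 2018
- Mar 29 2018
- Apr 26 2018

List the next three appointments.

All Thursdays; the gaps (28, 35, 28) vary with month length.
This is the last Thursday of each month.
May 2018 ends with Thursday May 31 2018.
June 2018 ends with Thursday Jun 28 2018.
July 2018 ends with Thursday Jul 26 2018.

May 31 2018, Jun 28 2018, Jul 26 2018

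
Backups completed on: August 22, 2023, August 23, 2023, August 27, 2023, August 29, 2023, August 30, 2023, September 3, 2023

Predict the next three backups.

The gap pattern 1, 4, 2, 1, 4 repeats every 3 events.
These are the Tuesdays, Wednesdays and Sundays of each week.
Next Tuesday: September 5, 2023.
Next Wednesday: September 6, 2023.
The following Sunday is September 10, 2023.

September 5, 2023; September 6, 2023; September 10, 2023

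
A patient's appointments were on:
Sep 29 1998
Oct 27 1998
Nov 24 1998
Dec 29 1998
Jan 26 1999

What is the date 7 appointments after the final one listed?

Aug 31 1999

These are Tuesdays with 28, 28, 35, 28-day gaps.
Each is the final Tuesday of its month — Sep 29 1998 is past the 28th, so '4th Tuesday' doesn't fit.
Last Tuesday of February 1999: Feb 23 1999.
Last Tuesday of March 1999: Mar 30 1999.
April 1999 ends with Tuesday Apr 27 1999.
May 1999 ends with Tuesday May 25 1999.
June 1999 ends with Tuesday Jun 29 1999.
July 1999 ends with Tuesday Jul 27 1999.
August 1999 ends with Tuesday Aug 31 1999.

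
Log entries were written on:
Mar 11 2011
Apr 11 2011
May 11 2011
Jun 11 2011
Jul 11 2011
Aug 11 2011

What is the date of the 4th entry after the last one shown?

Dec 11 2011

Each date is the 11th; the gaps (31, 30, 31, 30, 31) track the month lengths.
The rule is the 11th of each month.
September 2011: Sep 11 2011.
October 2011: Oct 11 2011.
Next: November 2011 → Nov 11 2011.
December 2011: Dec 11 2011.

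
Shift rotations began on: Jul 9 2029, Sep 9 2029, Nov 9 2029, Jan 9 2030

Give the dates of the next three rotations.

Mar 9 2030, May 9 2030, Jul 9 2030

The day-of-month is always 9 (62, 61, 61 days between events).
So this recurs on the 9th of every 2 months.
March 2030: Mar 9 2030.
Next: May 2030 → May 9 2030.
July 2030: Jul 9 2030.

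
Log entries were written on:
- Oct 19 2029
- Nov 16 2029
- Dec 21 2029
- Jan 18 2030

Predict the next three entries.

Gaps: 28, 35, 28 days — a mix of 28 and 35. Every date is a Friday.
Each is the 3rd Friday of its month.
3rd Friday of February 2030: Feb 15 2030.
3rd Friday of March 2030: Mar 15 2030.
3rd Friday of April 2030: Apr 19 2030.

Feb 15 2030, Mar 15 2030, Apr 19 2030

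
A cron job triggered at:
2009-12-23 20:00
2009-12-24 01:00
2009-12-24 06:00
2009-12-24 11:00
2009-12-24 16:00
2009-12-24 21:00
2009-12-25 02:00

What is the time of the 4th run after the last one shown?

2009-12-25 22:00

The interval is a steady 5 hours (5, 5, 5, 5, 5, 5).
2009-12-25 02:00 + 5 h = 2009-12-25 07:00.
2009-12-25 07:00 + 5 h = 2009-12-25 12:00.
2009-12-25 12:00 + 5 h = 2009-12-25 17:00.
2009-12-25 17:00 + 5 h = 2009-12-25 22:00.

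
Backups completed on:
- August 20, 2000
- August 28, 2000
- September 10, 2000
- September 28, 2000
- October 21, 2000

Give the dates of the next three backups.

November 18, 2000; December 21, 2000; January 28, 2001

Intervals are 8, 13, 18, 23 days — an arithmetic progression with common difference 5.
Next gap: 28 days. October 21, 2000 + 28 days = November 18, 2000.
Next gap: 33 days. November 18, 2000 + 33 days = December 21, 2000.
Next gap: 38 days. December 21, 2000 + 38 days = January 28, 2001.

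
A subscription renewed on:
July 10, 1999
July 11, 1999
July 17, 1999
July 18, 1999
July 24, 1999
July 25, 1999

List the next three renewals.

Gaps: 1, 6, 1, 6, 1 days — not constant, but cyclic with period 2.
The events fall on every Saturday and Sunday.
The following Saturday is July 31, 1999.
The following Sunday is August 1, 1999.
The following Saturday is August 7, 1999.

July 31, 1999; August 1, 1999; August 7, 1999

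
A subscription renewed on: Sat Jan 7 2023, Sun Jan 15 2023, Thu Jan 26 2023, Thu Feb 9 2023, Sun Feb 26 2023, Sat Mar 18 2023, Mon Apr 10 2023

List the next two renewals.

Sat May 6 2023, Sun Jun 4 2023

The spacing grows by 3 each time: 8, 11, 14, 17, 20, 23 days.
Next gap: 26 days. Mon Apr 10 2023 + 26 days = Sat May 6 2023.
Next gap: 29 days. Sat May 6 2023 + 29 days = Sun Jun 4 2023.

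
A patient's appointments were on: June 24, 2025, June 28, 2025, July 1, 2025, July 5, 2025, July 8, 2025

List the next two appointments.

Gaps: 4, 3, 4, 3 days — not constant, but cyclic with period 2.
The events fall on every Tuesday and Saturday.
Next Saturday: July 12, 2025.
Next Tuesday: July 15, 2025.

July 12, 2025; July 15, 2025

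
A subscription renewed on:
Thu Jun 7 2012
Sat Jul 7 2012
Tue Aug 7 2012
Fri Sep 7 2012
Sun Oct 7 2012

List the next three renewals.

Wed Nov 7 2012, Fri Dec 7 2012, Mon Jan 7 2013

Gaps: 30, 31, 31, 30 days — not constant. Every event is on the 7th of the month.
Pattern: the 7th of each month.
Next: November 2012 → Wed Nov 7 2012.
Next: December 2012 → Fri Dec 7 2012.
Next: January 2013 → Mon Jan 7 2013.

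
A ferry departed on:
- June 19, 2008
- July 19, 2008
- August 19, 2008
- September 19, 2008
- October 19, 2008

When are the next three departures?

Gaps: 30, 31, 31, 30 days — not constant. Every event is on the 19th of the month.
Pattern: the 19th of each month.
November 2008: November 19, 2008.
Next: December 2008 → December 19, 2008.
January 2009: January 19, 2009.

November 19, 2008; December 19, 2008; January 19, 2009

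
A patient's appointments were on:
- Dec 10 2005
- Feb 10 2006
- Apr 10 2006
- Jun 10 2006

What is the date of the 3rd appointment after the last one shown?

Each date is the 10th; the gaps (62, 59, 61) track the month lengths.
The rule is the 10th of every 2 months.
Next: August 2006 → Aug 10 2006.
October 2006: Oct 10 2006.
December 2006: Dec 10 2006.

Dec 10 2006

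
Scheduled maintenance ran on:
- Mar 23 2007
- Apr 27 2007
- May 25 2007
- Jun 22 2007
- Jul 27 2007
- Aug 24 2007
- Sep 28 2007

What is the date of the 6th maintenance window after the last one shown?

These are Fridays at 28- or 35-day spacing (35, 28, 28, 35, 28, 35).
The pattern: 4th Friday of the month.
4th Friday of October 2007: Oct 26 2007.
4th Friday of November 2007: Nov 23 2007.
4th Friday of December 2007: Dec 28 2007.
January 2008 — 4th Friday is Jan 25 2008.
4th Friday of February 2008: Feb 22 2008.
4th Friday of March 2008: Mar 28 2008.

Mar 28 2008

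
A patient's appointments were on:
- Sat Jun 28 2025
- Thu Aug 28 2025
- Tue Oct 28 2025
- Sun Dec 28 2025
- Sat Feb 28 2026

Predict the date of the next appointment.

Each date is the 28th; the gaps (61, 61, 61, 62) track the month lengths.
The rule is the 28th of every 2 months.
Next: April 2026 → Tue Apr 28 2026.

Tue Apr 28 2026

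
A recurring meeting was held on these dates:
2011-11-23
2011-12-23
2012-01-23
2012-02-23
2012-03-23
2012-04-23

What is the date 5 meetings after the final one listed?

2012-09-23

Gaps: 30, 31, 31, 29, 31 days — not constant. Every event is on the 23rd of the month.
Pattern: the 23rd of each month.
May 2012: 2012-05-23.
June 2012: 2012-06-23.
Next: July 2012 → 2012-07-23.
Next: August 2012 → 2012-08-23.
September 2012: 2012-09-23.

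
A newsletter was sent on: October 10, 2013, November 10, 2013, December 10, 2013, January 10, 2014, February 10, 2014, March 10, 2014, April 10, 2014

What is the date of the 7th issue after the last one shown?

Each date is the 10th; the gaps (31, 30, 31, 31, 28, 31) track the month lengths.
The rule is the 10th of each month.
May 2014: May 10, 2014.
June 2014: June 10, 2014.
July 2014: July 10, 2014.
August 2014: August 10, 2014.
Next: September 2014 → September 10, 2014.
Next: October 2014 → October 10, 2014.
November 2014: November 10, 2014.

November 10, 2014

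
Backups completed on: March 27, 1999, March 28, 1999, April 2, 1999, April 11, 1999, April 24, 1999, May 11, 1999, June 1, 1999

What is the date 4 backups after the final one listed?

October 3, 1999

The spacing grows by 4 each time: 1, 5, 9, 13, 17, 21 days.
Next gap: 25 days. June 1, 1999 + 25 days = June 26, 1999.
Next gap: 29 days. June 26, 1999 + 29 days = July 25, 1999.
Next gap: 33 days. July 25, 1999 + 33 days = August 27, 1999.
Next gap: 37 days. August 27, 1999 + 37 days = October 3, 1999.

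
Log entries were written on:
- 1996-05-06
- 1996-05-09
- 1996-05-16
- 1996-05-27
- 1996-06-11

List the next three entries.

1996-06-30, 1996-07-23, 1996-08-19

Gaps: 3, 7, 11, 15 days — each gap is 4 larger than the previous one.
Next gap: 19 days. 1996-06-11 + 19 days = 1996-06-30.
Next gap: 23 days. 1996-06-30 + 23 days = 1996-07-23.
Next gap: 27 days. 1996-07-23 + 27 days = 1996-08-19.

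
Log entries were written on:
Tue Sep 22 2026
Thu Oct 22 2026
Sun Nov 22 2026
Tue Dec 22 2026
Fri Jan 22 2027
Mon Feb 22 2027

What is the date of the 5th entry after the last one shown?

Gaps: 30, 31, 30, 31, 31 days — not constant. Every event is on the 22nd of the month.
Pattern: the 22nd of each month.
Next: March 2027 → Mon Mar 22 2027.
Next: April 2027 → Thu Apr 22 2027.
May 2027: Sat May 22 2027.
Next: June 2027 → Tue Jun 22 2027.
July 2027: Thu Jul 22 2027.

Thu Jul 22 2027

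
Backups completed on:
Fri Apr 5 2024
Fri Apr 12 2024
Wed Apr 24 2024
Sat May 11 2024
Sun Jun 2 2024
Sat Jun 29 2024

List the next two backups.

Wed Jul 31 2024, Fri Sep 6 2024

Intervals are 7, 12, 17, 22, 27 days — an arithmetic progression with common difference 5.
Next gap: 32 days. Sat Jun 29 2024 + 32 days = Wed Jul 31 2024.
Next gap: 37 days. Wed Jul 31 2024 + 37 days = Fri Sep 6 2024.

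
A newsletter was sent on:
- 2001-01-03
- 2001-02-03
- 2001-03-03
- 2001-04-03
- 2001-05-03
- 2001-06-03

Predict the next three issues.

2001-07-03, 2001-08-03, 2001-09-03

Each date is the 3rd; the gaps (31, 28, 31, 30, 31) track the month lengths.
The rule is the 3rd of each month.
Next: July 2001 → 2001-07-03.
August 2001: 2001-08-03.
Next: September 2001 → 2001-09-03.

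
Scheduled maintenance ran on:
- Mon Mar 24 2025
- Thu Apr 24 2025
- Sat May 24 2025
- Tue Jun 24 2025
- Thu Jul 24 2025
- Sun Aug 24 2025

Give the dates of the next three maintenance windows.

Wed Sep 24 2025, Fri Oct 24 2025, Mon Nov 24 2025

The day-of-month is always 24 (31, 30, 31, 30, 31 days between events).
So this recurs on the 24th of each month.
September 2025: Wed Sep 24 2025.
October 2025: Fri Oct 24 2025.
November 2025: Mon Nov 24 2025.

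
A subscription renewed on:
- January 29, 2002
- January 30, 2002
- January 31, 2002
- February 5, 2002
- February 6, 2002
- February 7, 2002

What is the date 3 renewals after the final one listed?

The gap pattern 1, 1, 5, 1, 1 repeats every 3 events.
These are the Tuesdays, Wednesdays and Thursdays of each week.
Next Tuesday: February 12, 2002.
The following Wednesday is February 13, 2002.
Next Thursday: February 14, 2002.

February 14, 2002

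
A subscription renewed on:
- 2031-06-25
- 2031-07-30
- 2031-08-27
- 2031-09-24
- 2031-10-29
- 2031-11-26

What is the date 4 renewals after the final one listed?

2032-03-31

These are Wednesdays with 35, 28, 28, 35, 28-day gaps.
Each is the final Wednesday of its month — 2031-07-30 is past the 28th, so '4th Wednesday' doesn't fit.
Last Wednesday of December 2031: 2031-12-31.
Last Wednesday of January 2032: 2032-01-28.
Last Wednesday of February 2032: 2032-02-25.
March 2032 ends with Wednesday 2032-03-31.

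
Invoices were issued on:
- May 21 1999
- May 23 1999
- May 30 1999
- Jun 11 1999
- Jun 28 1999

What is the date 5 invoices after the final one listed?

Dec 5 1999

Gaps: 2, 7, 12, 17 days — each gap is 5 larger than the previous one.
Next gap: 22 days. Jun 28 1999 + 22 days = Jul 20 1999.
Next gap: 27 days. Jul 20 1999 + 27 days = Aug 16 1999.
Next gap: 32 days. Aug 16 1999 + 32 days = Sep 17 1999.
Next gap: 37 days. Sep 17 1999 + 37 days = Oct 24 1999.
Next gap: 42 days. Oct 24 1999 + 42 days = Dec 5 1999.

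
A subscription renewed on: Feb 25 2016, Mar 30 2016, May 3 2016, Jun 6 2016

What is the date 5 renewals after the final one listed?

Nov 23 2016

Gaps between consecutive events: 34, 34, 34 days — a constant 34-day interval.
Jun 6 2016 + 34 days = Jul 10 2016.
Jul 10 2016 + 34 days = Aug 13 2016.
Aug 13 2016 + 34 days = Sep 16 2016.
Sep 16 2016 + 34 days = Oct 20 2016.
Oct 20 2016 + 34 days = Nov 23 2016.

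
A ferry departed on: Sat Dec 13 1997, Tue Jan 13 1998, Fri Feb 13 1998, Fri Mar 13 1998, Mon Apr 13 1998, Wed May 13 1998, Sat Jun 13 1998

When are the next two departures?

Mon Jul 13 1998, Thu Aug 13 1998

Gaps: 31, 31, 28, 31, 30, 31 days — not constant. Every event is on the 13th of the month.
Pattern: the 13th of each month.
Next: July 1998 → Mon Jul 13 1998.
August 1998: Thu Aug 13 1998.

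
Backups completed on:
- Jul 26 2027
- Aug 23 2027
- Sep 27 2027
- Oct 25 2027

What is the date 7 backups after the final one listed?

May 22 2028

These are Mondays at 28- or 35-day spacing (28, 35, 28).
The pattern: 4th Monday of the month.
November 2027 — 4th Monday is Nov 22 2027.
4th Monday of December 2027: Dec 27 2027.
4th Monday of January 2028: Jan 24 2028.
4th Monday of February 2028: Feb 28 2028.
4th Monday of March 2028: Mar 27 2028.
4th Monday of April 2028: Apr 24 2028.
May 2028 — 4th Monday is May 22 2028.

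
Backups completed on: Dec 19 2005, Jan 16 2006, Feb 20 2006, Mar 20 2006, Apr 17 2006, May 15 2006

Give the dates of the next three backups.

Jun 19 2006, Jul 17 2006, Aug 21 2006

All dates are Mondays, 28, 35, 28, 28, 28 days apart.
Specifically, the 3rd Monday of each month.
3rd Monday of June 2006: Jun 19 2006.
July 2006 — 3rd Monday is Jul 17 2006.
3rd Monday of August 2006: Aug 21 2006.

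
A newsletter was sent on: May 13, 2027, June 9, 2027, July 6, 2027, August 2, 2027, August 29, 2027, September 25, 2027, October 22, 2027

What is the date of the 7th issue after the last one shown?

April 28, 2028

Gaps between consecutive events: 27, 27, 27, 27, 27, 27 days — a constant 27-day interval.
October 22, 2027 + 27 days = November 18, 2027.
November 18, 2027 + 27 days = December 15, 2027.
December 15, 2027 + 27 days = January 11, 2028.
January 11, 2028 + 27 days = February 7, 2028.
February 7, 2028 + 27 days = March 5, 2028.
March 5, 2028 + 27 days = April 1, 2028.
April 1, 2028 + 27 days = April 28, 2028.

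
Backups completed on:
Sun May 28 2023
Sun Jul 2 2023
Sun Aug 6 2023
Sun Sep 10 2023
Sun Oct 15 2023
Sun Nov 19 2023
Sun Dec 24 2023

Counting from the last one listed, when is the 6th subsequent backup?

Sun Jul 21 2024

The spacing is 35, 35, 35, 35, 35, 35 days — always 35 days.
Sun Dec 24 2023 + 35 days = Sun Jan 28 2024.
Sun Jan 28 2024 + 35 days = Sun Mar 3 2024.
Sun Mar 3 2024 + 35 days = Sun Apr 7 2024.
Sun Apr 7 2024 + 35 days = Sun May 12 2024.
Sun May 12 2024 + 35 days = Sun Jun 16 2024.
Sun Jun 16 2024 + 35 days = Sun Jul 21 2024.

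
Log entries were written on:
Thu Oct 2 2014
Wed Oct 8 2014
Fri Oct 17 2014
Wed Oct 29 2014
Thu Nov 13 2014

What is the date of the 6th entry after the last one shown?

Wed Apr 15 2015

Gaps: 6, 9, 12, 15 days — each gap is 3 larger than the previous one.
Next gap: 18 days. Thu Nov 13 2014 + 18 days = Mon Dec 1 2014.
Next gap: 21 days. Mon Dec 1 2014 + 21 days = Mon Dec 22 2014.
Next gap: 24 days. Mon Dec 22 2014 + 24 days = Thu Jan 15 2015.
Next gap: 27 days. Thu Jan 15 2015 + 27 days = Wed Feb 11 2015.
Next gap: 30 days. Wed Feb 11 2015 + 30 days = Fri Mar 13 2015.
Next gap: 33 days. Fri Mar 13 2015 + 33 days = Wed Apr 15 2015.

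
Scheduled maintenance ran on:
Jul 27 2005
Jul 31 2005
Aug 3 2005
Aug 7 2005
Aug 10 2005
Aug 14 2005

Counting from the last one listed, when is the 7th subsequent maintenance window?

Gaps: 4, 3, 4, 3, 4 days — not constant, but cyclic with period 2.
The events fall on every Wednesday and Sunday.
Next Wednesday: Aug 17 2005.
Next Sunday: Aug 21 2005.
Next Wednesday: Aug 24 2005.
Next Sunday: Aug 28 2005.
The following Wednesday is Aug 31 2005.
Next Sunday: Sep 4 2005.
Next Wednesday: Sep 7 2005.

Sep 7 2005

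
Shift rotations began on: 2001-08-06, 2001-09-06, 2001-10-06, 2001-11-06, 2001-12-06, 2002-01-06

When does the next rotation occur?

The day-of-month is always 6 (31, 30, 31, 30, 31 days between events).
So this recurs on the 6th of each month.
Next: February 2002 → 2002-02-06.

2002-02-06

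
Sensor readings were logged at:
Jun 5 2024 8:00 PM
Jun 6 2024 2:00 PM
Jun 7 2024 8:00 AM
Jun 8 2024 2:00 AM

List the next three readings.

Gaps: 18, 18, 18 hours — each event is 18 hours after the previous one.
Jun 8 2024 2:00 AM + 18 h = Jun 8 2024 8:00 PM.
Jun 8 2024 8:00 PM + 18 h = Jun 9 2024 2:00 PM.
Jun 9 2024 2:00 PM + 18 h = Jun 10 2024 8:00 AM.

Jun 8 2024 8:00 PM, Jun 9 2024 2:00 PM, Jun 10 2024 8:00 AM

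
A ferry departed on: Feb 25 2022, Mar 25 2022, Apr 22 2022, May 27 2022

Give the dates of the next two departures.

Jun 24 2022, Jul 22 2022

Gaps: 28, 28, 35 days — a mix of 28 and 35. Every date is a Friday.
Each is the 4th Friday of its month.
June 2022 — 4th Friday is Jun 24 2022.
July 2022 — 4th Friday is Jul 22 2022.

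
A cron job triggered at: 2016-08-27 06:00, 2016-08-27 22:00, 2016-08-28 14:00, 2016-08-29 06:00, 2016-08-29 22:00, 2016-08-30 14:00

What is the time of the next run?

Gaps: 16, 16, 16, 16, 16 hours — each event is 16 hours after the previous one.
2016-08-30 14:00 + 16 h = 2016-08-31 06:00.

2016-08-31 06:00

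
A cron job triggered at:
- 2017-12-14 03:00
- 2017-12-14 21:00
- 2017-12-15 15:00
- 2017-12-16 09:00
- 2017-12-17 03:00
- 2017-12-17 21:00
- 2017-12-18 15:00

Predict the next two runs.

Gaps: 18, 18, 18, 18, 18, 18 hours — each event is 18 hours after the previous one.
2017-12-18 15:00 + 18 h = 2017-12-19 09:00.
2017-12-19 09:00 + 18 h = 2017-12-20 03:00.

2017-12-19 09:00, 2017-12-20 03:00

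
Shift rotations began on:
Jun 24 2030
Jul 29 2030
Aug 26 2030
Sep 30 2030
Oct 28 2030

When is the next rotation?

Nov 25 2030

All Mondays; the gaps (35, 28, 35, 28) vary with month length.
This is the last Monday of each month.
November 2030 ends with Monday Nov 25 2030.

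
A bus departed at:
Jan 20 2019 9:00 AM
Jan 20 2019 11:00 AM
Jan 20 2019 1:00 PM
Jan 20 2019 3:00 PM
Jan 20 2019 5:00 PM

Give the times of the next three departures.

Jan 20 2019 7:00 PM, Jan 20 2019 9:00 PM, Jan 20 2019 11:00 PM

Spacing: 2, 2, 2, 2 h — constant 2 h.
Jan 20 2019 5:00 PM + 2 h = Jan 20 2019 7:00 PM.
Jan 20 2019 7:00 PM + 2 h = Jan 20 2019 9:00 PM.
Jan 20 2019 9:00 PM + 2 h = Jan 20 2019 11:00 PM.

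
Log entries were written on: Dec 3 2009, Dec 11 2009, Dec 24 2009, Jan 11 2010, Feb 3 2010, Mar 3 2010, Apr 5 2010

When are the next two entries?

The spacing grows by 5 each time: 8, 13, 18, 23, 28, 33 days.
Next gap: 38 days. Apr 5 2010 + 38 days = May 13 2010.
Next gap: 43 days. May 13 2010 + 43 days = Jun 25 2010.

May 13 2010, Jun 25 2010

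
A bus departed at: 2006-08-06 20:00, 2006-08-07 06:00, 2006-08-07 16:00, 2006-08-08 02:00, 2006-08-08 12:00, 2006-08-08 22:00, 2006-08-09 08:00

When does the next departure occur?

Gaps: 10, 10, 10, 10, 10, 10 hours — each event is 10 hours after the previous one.
2006-08-09 08:00 + 10 h = 2006-08-09 18:00.

2006-08-09 18:00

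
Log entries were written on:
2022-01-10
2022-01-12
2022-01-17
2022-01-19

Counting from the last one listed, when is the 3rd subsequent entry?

Gaps: 2, 5, 2 days — not constant, but cyclic with period 2.
The events fall on every Monday and Wednesday.
The following Monday is 2022-01-24.
The following Wednesday is 2022-01-26.
The following Monday is 2022-01-31.

2022-01-31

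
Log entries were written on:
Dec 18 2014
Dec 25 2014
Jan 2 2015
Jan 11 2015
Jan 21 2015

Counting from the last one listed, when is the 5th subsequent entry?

Mar 27 2015

Gaps: 7, 8, 9, 10 days — each gap is 1 larger than the previous one.
Next gap: 11 days. Jan 21 2015 + 11 days = Feb 1 2015.
Next gap: 12 days. Feb 1 2015 + 12 days = Feb 13 2015.
Next gap: 13 days. Feb 13 2015 + 13 days = Feb 26 2015.
Next gap: 14 days. Feb 26 2015 + 14 days = Mar 12 2015.
Next gap: 15 days. Mar 12 2015 + 15 days = Mar 27 2015.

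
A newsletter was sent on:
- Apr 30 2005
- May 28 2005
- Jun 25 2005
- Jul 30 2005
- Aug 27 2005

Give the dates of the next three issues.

Sep 24 2005, Oct 29 2005, Nov 26 2005

Every date is a Saturday; gaps 28, 28, 35, 28 days.
Each is the last Saturday of its month (at least one falls on the 29th or later, ruling out '4th Saturday').
September 2005 ends with Saturday Sep 24 2005.
October 2005 ends with Saturday Oct 29 2005.
November 2005 ends with Saturday Nov 26 2005.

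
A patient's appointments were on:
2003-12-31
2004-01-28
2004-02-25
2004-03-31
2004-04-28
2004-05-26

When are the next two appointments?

Every date is a Wednesday; gaps 28, 28, 35, 28, 28 days.
Each is the last Wednesday of its month (at least one falls on the 29th or later, ruling out '4th Wednesday').
June 2004 ends with Wednesday 2004-06-30.
Last Wednesday of July 2004: 2004-07-28.

2004-06-30, 2004-07-28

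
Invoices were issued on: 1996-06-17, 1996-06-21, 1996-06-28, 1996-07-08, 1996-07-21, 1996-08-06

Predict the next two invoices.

Intervals are 4, 7, 10, 13, 16 days — an arithmetic progression with common difference 3.
Next gap: 19 days. 1996-08-06 + 19 days = 1996-08-25.
Next gap: 22 days. 1996-08-25 + 22 days = 1996-09-16.

1996-08-25, 1996-09-16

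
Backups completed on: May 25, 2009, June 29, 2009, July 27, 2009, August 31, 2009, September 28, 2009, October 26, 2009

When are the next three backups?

November 30, 2009; December 28, 2009; January 25, 2010

All Mondays; the gaps (35, 28, 35, 28, 28) vary with month length.
This is the last Monday of each month.
Last Monday of November 2009: November 30, 2009.
Last Monday of December 2009: December 28, 2009.
Last Monday of January 2010: January 25, 2010.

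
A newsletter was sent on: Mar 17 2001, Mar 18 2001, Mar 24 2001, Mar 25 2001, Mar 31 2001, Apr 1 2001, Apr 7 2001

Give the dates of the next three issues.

Apr 8 2001, Apr 14 2001, Apr 15 2001

The gap pattern 1, 6, 1, 6, 1, 6 repeats every 2 events.
These are the Saturdays and Sundays of each week.
The following Sunday is Apr 8 2001.
The following Saturday is Apr 14 2001.
The following Sunday is Apr 15 2001.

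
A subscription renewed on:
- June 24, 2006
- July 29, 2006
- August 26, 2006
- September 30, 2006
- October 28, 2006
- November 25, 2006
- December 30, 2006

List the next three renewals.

These are Saturdays with 35, 28, 35, 28, 28, 35-day gaps.
Each is the final Saturday of its month — July 29, 2006 is past the 28th, so '4th Saturday' doesn't fit.
Last Saturday of January 2007: January 27, 2007.
Last Saturday of February 2007: February 24, 2007.
Last Saturday of March 2007: March 31, 2007.

January 27, 2007; February 24, 2007; March 31, 2007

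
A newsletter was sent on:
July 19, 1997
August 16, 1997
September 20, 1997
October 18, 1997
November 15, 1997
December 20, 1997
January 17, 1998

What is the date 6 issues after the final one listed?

July 18, 1998

These are Saturdays at 28- or 35-day spacing (28, 35, 28, 28, 35, 28).
The pattern: 3rd Saturday of the month.
February 1998 — 3rd Saturday is February 21, 1998.
3rd Saturday of March 1998: March 21, 1998.
3rd Saturday of April 1998: April 18, 1998.
3rd Saturday of May 1998: May 16, 1998.
June 1998 — 3rd Saturday is June 20, 1998.
July 1998 — 3rd Saturday is July 18, 1998.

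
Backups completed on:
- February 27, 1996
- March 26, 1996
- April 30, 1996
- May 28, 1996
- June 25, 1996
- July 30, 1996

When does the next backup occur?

Every date is a Tuesday; gaps 28, 35, 28, 28, 35 days.
Each is the last Tuesday of its month (at least one falls on the 29th or later, ruling out '4th Tuesday').
Last Tuesday of August 1996: August 27, 1996.

August 27, 1996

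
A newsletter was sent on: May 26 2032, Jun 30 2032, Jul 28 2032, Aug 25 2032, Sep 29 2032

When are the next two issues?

Oct 27 2032, Nov 24 2032

Every date is a Wednesday; gaps 35, 28, 28, 35 days.
Each is the last Wednesday of its month (at least one falls on the 29th or later, ruling out '4th Wednesday').
October 2032 ends with Wednesday Oct 27 2032.
Last Wednesday of November 2032: Nov 24 2032.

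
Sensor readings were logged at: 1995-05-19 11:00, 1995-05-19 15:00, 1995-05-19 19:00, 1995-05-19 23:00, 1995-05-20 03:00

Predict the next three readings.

1995-05-20 07:00, 1995-05-20 11:00, 1995-05-20 15:00

Spacing: 4, 4, 4, 4 h — constant 4 h.
1995-05-20 03:00 + 4 h = 1995-05-20 07:00.
1995-05-20 07:00 + 4 h = 1995-05-20 11:00.
1995-05-20 11:00 + 4 h = 1995-05-20 15:00.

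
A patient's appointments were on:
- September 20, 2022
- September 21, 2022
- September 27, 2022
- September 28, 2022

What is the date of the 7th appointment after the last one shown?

October 25, 2022

The gap pattern 1, 6, 1 repeats every 2 events.
These are the Tuesdays and Wednesdays of each week.
Next Tuesday: October 4, 2022.
The following Wednesday is October 5, 2022.
Next Tuesday: October 11, 2022.
The following Wednesday is October 12, 2022.
Next Tuesday: October 18, 2022.
Next Wednesday: October 19, 2022.
Next Tuesday: October 25, 2022.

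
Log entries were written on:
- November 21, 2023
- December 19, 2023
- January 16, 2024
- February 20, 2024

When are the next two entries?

All dates are Tuesdays, 28, 28, 35 days apart.
Specifically, the 3rd Tuesday of each month.
3rd Tuesday of March 2024: March 19, 2024.
April 2024 — 3rd Tuesday is April 16, 2024.

March 19, 2024; April 16, 2024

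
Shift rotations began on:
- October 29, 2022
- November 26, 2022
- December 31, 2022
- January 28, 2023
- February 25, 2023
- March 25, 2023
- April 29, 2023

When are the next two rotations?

May 27, 2023; June 24, 2023

Every date is a Saturday; gaps 28, 35, 28, 28, 28, 35 days.
Each is the last Saturday of its month (at least one falls on the 29th or later, ruling out '4th Saturday').
Last Saturday of May 2023: May 27, 2023.
Last Saturday of June 2023: June 24, 2023.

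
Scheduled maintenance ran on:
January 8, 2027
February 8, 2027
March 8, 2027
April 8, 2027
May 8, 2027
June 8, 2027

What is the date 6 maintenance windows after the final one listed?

Gaps: 31, 28, 31, 30, 31 days — not constant. Every event is on the 8th of the month.
Pattern: the 8th of each month.
July 2027: July 8, 2027.
Next: August 2027 → August 8, 2027.
Next: September 2027 → September 8, 2027.
Next: October 2027 → October 8, 2027.
November 2027: November 8, 2027.
December 2027: December 8, 2027.

December 8, 2027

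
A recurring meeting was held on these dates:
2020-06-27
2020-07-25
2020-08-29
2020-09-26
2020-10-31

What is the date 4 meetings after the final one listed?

Every date is a Saturday; gaps 28, 35, 28, 35 days.
Each is the last Saturday of its month (at least one falls on the 29th or later, ruling out '4th Saturday').
November 2020 ends with Saturday 2020-11-28.
December 2020 ends with Saturday 2020-12-26.
Last Saturday of January 2021: 2021-01-30.
February 2021 ends with Saturday 2021-02-27.

2021-02-27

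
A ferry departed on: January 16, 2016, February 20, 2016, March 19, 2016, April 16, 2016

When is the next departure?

These are Saturdays at 28- or 35-day spacing (35, 28, 28).
The pattern: 3rd Saturday of the month.
3rd Saturday of May 2016: May 21, 2016.

May 21, 2016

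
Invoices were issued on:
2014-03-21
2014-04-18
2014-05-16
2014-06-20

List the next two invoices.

2014-07-18, 2014-08-15

Gaps: 28, 28, 35 days — a mix of 28 and 35. Every date is a Friday.
Each is the 3rd Friday of its month.
July 2014 — 3rd Friday is 2014-07-18.
3rd Friday of August 2014: 2014-08-15.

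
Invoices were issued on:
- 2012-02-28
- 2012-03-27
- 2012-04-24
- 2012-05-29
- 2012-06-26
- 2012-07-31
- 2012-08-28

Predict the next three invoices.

These are Tuesdays with 28, 28, 35, 28, 35, 28-day gaps.
Each is the final Tuesday of its month — 2012-05-29 is past the 28th, so '4th Tuesday' doesn't fit.
September 2012 ends with Tuesday 2012-09-25.
Last Tuesday of October 2012: 2012-10-30.
November 2012 ends with Tuesday 2012-11-27.

2012-09-25, 2012-10-30, 2012-11-27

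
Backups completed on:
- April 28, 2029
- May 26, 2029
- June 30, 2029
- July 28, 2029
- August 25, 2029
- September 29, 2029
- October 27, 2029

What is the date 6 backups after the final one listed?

April 27, 2030

These are Saturdays with 28, 35, 28, 28, 35, 28-day gaps.
Each is the final Saturday of its month — June 30, 2029 is past the 28th, so '4th Saturday' doesn't fit.
November 2029 ends with Saturday November 24, 2029.
December 2029 ends with Saturday December 29, 2029.
January 2030 ends with Saturday January 26, 2030.
Last Saturday of February 2030: February 23, 2030.
Last Saturday of March 2030: March 30, 2030.
April 2030 ends with Saturday April 27, 2030.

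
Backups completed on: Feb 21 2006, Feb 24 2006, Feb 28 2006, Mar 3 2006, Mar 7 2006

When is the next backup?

Gaps: 3, 4, 3, 4 days — not constant, but cyclic with period 2.
The events fall on every Tuesday and Friday.
The following Friday is Mar 10 2006.

Mar 10 2006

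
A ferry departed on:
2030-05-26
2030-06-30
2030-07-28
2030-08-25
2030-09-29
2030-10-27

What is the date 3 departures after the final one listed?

2031-01-26

All Sundays; the gaps (35, 28, 28, 35, 28) vary with month length.
This is the last Sunday of each month.
Last Sunday of November 2030: 2030-11-24.
December 2030 ends with Sunday 2030-12-29.
January 2031 ends with Sunday 2031-01-26.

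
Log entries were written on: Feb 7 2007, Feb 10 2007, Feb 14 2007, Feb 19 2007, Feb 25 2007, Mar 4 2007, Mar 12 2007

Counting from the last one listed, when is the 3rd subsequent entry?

Apr 11 2007

The spacing grows by 1 each time: 3, 4, 5, 6, 7, 8 days.
Next gap: 9 days. Mar 12 2007 + 9 days = Mar 21 2007.
Next gap: 10 days. Mar 21 2007 + 10 days = Mar 31 2007.
Next gap: 11 days. Mar 31 2007 + 11 days = Apr 11 2007.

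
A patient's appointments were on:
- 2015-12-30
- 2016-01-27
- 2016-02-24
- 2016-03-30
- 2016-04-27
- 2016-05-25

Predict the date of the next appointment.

Every date is a Wednesday; gaps 28, 28, 35, 28, 28 days.
Each is the last Wednesday of its month (at least one falls on the 29th or later, ruling out '4th Wednesday').
Last Wednesday of June 2016: 2016-06-29.

2016-06-29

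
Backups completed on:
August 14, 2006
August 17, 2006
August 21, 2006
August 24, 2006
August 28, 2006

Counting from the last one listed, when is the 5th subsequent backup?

September 14, 2006

The gap pattern 3, 4, 3, 4 repeats every 2 events.
These are the Mondays and Thursdays of each week.
Next Thursday: August 31, 2006.
Next Monday: September 4, 2006.
The following Thursday is September 7, 2006.
Next Monday: September 11, 2006.
The following Thursday is September 14, 2006.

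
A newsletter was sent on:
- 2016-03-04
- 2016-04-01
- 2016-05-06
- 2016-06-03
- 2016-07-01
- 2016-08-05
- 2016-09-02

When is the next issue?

Gaps: 28, 35, 28, 28, 35, 28 days — a mix of 28 and 35. Every date is a Friday.
Each is the 1st Friday of its month.
1st Friday of October 2016: 2016-10-07.

2016-10-07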